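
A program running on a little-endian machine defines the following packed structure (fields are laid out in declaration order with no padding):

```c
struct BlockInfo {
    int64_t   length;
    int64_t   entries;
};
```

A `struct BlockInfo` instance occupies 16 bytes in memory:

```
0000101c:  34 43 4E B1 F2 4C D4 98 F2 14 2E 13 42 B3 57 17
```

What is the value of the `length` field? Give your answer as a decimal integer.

`length` is the first field, at byte offset 0, occupying 8 bytes.
Bytes at offsets 0..7: 34 43 4E B1 F2 4C D4 98.
Little-endian: lowest address holds the least-significant byte.
Reassemble most-significant byte first: 98 D4 4C F2 B1 4E 43 34 → 0x98D44CF2B14E4334.
Top bit is set, so as a signed 64-bit value this is 0x98D44CF2B14E4334 − 2^64 = -7434232479641353420.

-7434232479641353420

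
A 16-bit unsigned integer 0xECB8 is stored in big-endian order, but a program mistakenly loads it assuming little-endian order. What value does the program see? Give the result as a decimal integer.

Stored big-endian, the bytes at ascending addresses are EC B8.
Read back as little-endian, the first byte is least significant, giving 0xB8EC.
0xB8EC = 47340.

47340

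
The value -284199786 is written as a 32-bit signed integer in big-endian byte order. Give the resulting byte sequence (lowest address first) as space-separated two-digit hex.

Two's complement of -284199786 in 32 bits: 284199786 = 0x10F08B6A; invert → 0xEF0F7495; add 1 → 0xEF0F7496.
Split into bytes (most-significant first): EF 0F 74 96.
Big-endian stores the most-significant byte at the lowest address.
So the memory order matches the most-significant-first order: EF 0F 74 96.

EF 0F 74 96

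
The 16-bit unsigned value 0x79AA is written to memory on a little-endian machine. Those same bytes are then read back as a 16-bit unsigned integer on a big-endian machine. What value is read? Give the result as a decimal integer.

Stored little-endian, the bytes at ascending addresses are AA 79.
Read back as big-endian, the last byte is least significant, giving 0xAA79.
0xAA79 = 43641.

43641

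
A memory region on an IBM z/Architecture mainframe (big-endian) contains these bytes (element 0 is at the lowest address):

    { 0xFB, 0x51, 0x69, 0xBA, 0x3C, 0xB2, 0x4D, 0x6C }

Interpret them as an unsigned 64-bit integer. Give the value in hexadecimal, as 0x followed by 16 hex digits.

In big-endian order the high byte comes first in memory.
The bytes are already most-significant first: 0xFB5169BA3CB24D6C.

0xFB5169BA3CB24D6C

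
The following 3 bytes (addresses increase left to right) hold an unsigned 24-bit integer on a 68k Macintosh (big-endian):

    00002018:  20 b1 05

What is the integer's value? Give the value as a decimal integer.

Big-endian: lowest address holds the most-significant byte.
The bytes are already most-significant first: 0x20B105.
0x20B105 = 2142469.

2142469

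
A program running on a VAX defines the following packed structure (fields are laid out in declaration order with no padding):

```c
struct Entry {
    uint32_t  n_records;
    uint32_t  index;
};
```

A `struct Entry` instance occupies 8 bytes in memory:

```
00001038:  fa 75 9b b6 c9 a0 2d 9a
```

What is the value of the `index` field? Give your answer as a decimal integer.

`index` follows `n_records` (4 bytes), so it starts at byte offset 4 and occupies 4 bytes.
Bytes at offsets 4..7: C9 A0 2D 9A.
Little-endian: lowest address holds the least-significant byte.
Reassemble most-significant byte first: 9A 2D A0 C9 → 0x9A2DA0C9.
0x9A2DA0C9 = 2586681545.

2586681545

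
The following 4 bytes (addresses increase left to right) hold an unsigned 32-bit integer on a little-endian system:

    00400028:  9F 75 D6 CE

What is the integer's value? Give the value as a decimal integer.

3470161311

Little-endian stores the least-significant byte at the lowest address.
Reassemble most-significant byte first: CE D6 75 9F → 0xCED6759F.
0xCED6759F = 3470161311.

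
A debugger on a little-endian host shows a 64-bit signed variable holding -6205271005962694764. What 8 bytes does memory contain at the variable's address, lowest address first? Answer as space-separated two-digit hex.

Two's complement of -6205271005962694764 in 64 bits: 6205271005962694764 = 0x561D8D1A5D6FF06C; invert → 0xA9E272E5A2900F93; add 1 → 0xA9E272E5A2900F94.
Split into bytes (most-significant first): A9 E2 72 E5 A2 90 0F 94.
Little-endian: lowest address holds the least-significant byte.
So at ascending addresses the bytes are 94 0F 90 A2 E5 72 E2 A9.

94 0F 90 A2 E5 72 E2 A9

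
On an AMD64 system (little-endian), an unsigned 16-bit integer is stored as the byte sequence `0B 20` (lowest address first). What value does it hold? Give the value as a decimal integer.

Little-endian: lowest address holds the least-significant byte.
Reassemble most-significant byte first: 20 0B → 0x200B.
0x200B = 8203.

8203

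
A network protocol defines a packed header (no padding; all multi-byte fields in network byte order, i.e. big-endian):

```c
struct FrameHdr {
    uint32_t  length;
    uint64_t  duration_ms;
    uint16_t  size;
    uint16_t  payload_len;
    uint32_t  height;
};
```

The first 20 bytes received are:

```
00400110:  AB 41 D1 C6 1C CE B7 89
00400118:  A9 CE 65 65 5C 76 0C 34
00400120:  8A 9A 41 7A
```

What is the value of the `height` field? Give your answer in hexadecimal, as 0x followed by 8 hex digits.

0x8A9A417A

`height` follows `length` (4 B), `duration_ms` (8 B), `size` (2 B), `payload_len` (2 B), so it starts at offset 4 + 8 + 2 + 2 = 16 and occupies 4 bytes.
Bytes at offsets 16..19: 8A 9A 41 7A.
Big-endian stores the most-significant byte at the lowest address.
The bytes are already most-significant first: 0x8A9A417A.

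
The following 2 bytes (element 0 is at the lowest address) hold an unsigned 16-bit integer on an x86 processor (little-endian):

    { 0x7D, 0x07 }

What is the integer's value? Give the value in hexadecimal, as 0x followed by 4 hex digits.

0x077D

Little-endian: lowest address holds the least-significant byte.
Reassemble most-significant byte first: 07 7D → 0x077D.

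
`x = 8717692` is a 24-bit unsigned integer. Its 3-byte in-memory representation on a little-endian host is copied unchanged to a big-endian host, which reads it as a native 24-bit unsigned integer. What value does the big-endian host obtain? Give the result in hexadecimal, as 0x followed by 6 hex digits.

8717692 in 24-bit hexadecimal is 0x85057C.
Stored little-endian, the bytes at ascending addresses are 7C 05 85.
Read back as big-endian, the last byte is least significant, giving 0x7C0585.

0x7C0585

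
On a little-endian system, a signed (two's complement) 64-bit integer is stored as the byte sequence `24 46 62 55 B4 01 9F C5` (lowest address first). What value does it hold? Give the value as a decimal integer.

Little-endian: lowest address holds the least-significant byte.
Reassemble most-significant byte first: C5 9F 01 B4 55 62 46 24 → 0xC59F01B455624624.
Top bit is set, so as a signed 64-bit value this is 0xC59F01B455624624 − 2^64 = -4206641652902509020.

-4206641652902509020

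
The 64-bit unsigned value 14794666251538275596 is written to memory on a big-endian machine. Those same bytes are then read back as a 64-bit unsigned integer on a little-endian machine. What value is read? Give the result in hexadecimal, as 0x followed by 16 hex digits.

0x0C1D66FD913651CD

14794666251538275596 in 64-bit hexadecimal is 0xCD513691FD661D0C.
Stored big-endian, the bytes at ascending addresses are CD 51 36 91 FD 66 1D 0C.
Read back as little-endian, the first byte is least significant, giving 0x0C1D66FD913651CD.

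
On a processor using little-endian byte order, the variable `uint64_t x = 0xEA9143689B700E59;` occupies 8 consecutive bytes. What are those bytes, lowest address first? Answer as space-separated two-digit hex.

59 0E 70 9B 68 43 91 EA

Split into bytes (most-significant first): EA 91 43 68 9B 70 0E 59.
Little-endian stores the least-significant byte at the lowest address.
So at ascending addresses the bytes are 59 0E 70 9B 68 43 91 EA.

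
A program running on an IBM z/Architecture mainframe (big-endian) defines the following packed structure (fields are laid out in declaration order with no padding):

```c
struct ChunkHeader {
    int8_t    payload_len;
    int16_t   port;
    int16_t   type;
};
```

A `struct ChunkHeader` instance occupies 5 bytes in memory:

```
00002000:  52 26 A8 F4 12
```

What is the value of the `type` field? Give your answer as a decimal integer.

-3054

`type` follows `payload_len` (1 B), `port` (2 B), so it starts at offset 1 + 2 = 3 and occupies 2 bytes.
Bytes at offsets 3..4: F4 12.
Big-endian stores the most-significant byte at the lowest address.
The bytes are already most-significant first: 0xF412.
Top bit is set, so as a signed 16-bit value this is 0xF412 − 2^16 = -3054.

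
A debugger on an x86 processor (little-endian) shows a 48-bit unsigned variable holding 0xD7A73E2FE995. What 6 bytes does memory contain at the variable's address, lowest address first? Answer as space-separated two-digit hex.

95 E9 2F 3E A7 D7

Split into bytes (most-significant first): D7 A7 3E 2F E9 95.
In little-endian order the low byte comes first in memory.
So at ascending addresses the bytes are 95 E9 2F 3E A7 D7.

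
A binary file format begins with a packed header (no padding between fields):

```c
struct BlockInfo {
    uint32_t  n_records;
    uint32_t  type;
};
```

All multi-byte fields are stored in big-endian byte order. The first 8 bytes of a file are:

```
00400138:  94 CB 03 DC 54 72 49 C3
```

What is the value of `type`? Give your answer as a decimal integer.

1416776131

`type` follows `n_records` (4 bytes), so it starts at byte offset 4 and occupies 4 bytes.
Bytes at offsets 4..7: 54 72 49 C3.
Big-endian: lowest address holds the most-significant byte.
The bytes are already most-significant first: 0x547249C3.
0x547249C3 = 1416776131.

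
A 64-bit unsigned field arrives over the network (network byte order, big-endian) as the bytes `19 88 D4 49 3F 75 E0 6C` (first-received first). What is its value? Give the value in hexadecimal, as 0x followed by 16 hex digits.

0x1988D4493F75E06C

In big-endian order the high byte comes first in memory.
The bytes are already most-significant first: 0x1988D4493F75E06C.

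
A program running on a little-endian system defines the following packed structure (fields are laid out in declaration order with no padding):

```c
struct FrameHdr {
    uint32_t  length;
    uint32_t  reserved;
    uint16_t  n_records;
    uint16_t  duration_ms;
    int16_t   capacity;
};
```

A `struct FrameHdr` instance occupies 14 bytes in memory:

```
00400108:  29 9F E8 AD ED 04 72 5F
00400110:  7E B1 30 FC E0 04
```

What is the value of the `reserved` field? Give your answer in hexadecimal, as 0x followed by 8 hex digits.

`reserved` follows `length` (4 bytes), so it starts at byte offset 4 and occupies 4 bytes.
Bytes at offsets 4..7: ED 04 72 5F.
Little-endian: lowest address holds the least-significant byte.
Reassemble most-significant byte first: 5F 72 04 ED → 0x5F7204ED.

0x5F7204ED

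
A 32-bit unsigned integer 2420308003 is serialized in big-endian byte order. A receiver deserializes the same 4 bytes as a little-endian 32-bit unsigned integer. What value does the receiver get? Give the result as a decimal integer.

2420308003 in 32-bit hexadecimal is 0x9042F823.
Stored big-endian, the bytes at ascending addresses are 90 42 F8 23.
Read back as little-endian, the first byte is least significant, giving 0x23F84290.
0x23F84290 = 603472528.

603472528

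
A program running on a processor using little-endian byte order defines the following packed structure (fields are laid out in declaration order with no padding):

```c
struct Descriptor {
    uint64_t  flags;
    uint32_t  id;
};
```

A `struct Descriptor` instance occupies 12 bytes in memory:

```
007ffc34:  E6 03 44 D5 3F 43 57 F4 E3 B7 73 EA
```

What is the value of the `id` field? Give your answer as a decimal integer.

3933452259

`id` follows `flags` (8 bytes), so it starts at byte offset 8 and occupies 4 bytes.
Bytes at offsets 8..11: E3 B7 73 EA.
Little-endian stores the least-significant byte at the lowest address.
Reassemble most-significant byte first: EA 73 B7 E3 → 0xEA73B7E3.
0xEA73B7E3 = 3933452259.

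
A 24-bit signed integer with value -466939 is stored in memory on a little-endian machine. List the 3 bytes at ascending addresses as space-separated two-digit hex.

Two's complement of -466939 in 24 bits: 466939 = 0x071FFB; invert → 0xF8E004; add 1 → 0xF8E005.
Split into bytes (most-significant first): F8 E0 05.
In little-endian order the low byte comes first in memory.
So at ascending addresses the bytes are 05 E0 F8.

05 E0 F8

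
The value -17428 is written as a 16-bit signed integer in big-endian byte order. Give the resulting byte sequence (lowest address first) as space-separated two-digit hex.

Two's complement of -17428 in 16 bits: 17428 = 0x4414; invert → 0xBBEB; add 1 → 0xBBEC.
Split into bytes (most-significant first): BB EC.
Big-endian stores the most-significant byte at the lowest address.
So the memory order matches the most-significant-first order: BB EC.

BB EC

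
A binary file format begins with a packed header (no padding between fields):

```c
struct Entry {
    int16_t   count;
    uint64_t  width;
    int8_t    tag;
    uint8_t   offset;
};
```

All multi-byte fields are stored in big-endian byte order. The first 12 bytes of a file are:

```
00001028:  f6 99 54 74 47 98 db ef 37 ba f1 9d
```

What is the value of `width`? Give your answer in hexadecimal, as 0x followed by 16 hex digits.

0x54744798DBEF37BA

`width` follows `count` (2 bytes), so it starts at byte offset 2 and occupies 8 bytes.
Bytes at offsets 2..9: 54 74 47 98 DB EF 37 BA.
In big-endian order the high byte comes first in memory.
The bytes are already most-significant first: 0x54744798DBEF37BA.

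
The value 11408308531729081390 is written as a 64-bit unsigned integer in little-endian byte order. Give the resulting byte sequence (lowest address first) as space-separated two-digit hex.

11408308531729081390 in hexadecimal, padded to 64 bits, is 0x9E52742A71C5242E.
Split into bytes (most-significant first): 9E 52 74 2A 71 C5 24 2E.
Little-endian stores the least-significant byte at the lowest address.
So at ascending addresses the bytes are 2E 24 C5 71 2A 74 52 9E.

2E 24 C5 71 2A 74 52 9E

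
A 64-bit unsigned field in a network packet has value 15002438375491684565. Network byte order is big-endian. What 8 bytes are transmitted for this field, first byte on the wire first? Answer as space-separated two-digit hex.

D0 33 5E 37 57 DE C8 D5

15002438375491684565 in hexadecimal, padded to 64 bits, is 0xD0335E3757DEC8D5.
Split into bytes (most-significant first): D0 33 5E 37 57 DE C8 D5.
In big-endian order the high byte comes first in memory.
So the memory order matches the most-significant-first order: D0 33 5E 37 57 DE C8 D5.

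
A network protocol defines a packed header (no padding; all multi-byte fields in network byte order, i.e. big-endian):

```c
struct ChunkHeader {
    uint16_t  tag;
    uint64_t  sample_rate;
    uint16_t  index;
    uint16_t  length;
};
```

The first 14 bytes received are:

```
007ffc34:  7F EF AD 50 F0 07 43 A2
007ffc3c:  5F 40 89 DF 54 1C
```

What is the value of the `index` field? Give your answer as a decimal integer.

35295

`index` follows `tag` (2 B), `sample_rate` (8 B), so it starts at offset 2 + 8 = 10 and occupies 2 bytes.
Bytes at offsets 10..11: 89 DF.
Big-endian stores the most-significant byte at the lowest address.
The bytes are already most-significant first: 0x89DF.
0x89DF = 35295.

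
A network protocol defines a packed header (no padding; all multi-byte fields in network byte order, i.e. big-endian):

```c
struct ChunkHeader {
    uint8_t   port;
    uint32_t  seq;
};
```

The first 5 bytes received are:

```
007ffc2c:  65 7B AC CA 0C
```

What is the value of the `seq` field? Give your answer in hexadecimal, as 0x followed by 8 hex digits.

`seq` follows `port` (1 byte), so it starts at byte offset 1 and occupies 4 bytes.
Bytes at offsets 1..4: 7B AC CA 0C.
In big-endian order the high byte comes first in memory.
The bytes are already most-significant first: 0x7BACCA0C.

0x7BACCA0C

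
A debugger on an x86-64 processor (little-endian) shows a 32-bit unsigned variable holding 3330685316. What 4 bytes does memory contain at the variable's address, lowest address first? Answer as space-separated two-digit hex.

3330685316 in hexadecimal, padded to 32 bits, is 0xC6863984.
Split into bytes (most-significant first): C6 86 39 84.
In little-endian order the low byte comes first in memory.
So at ascending addresses the bytes are 84 39 86 C6.

84 39 86 C6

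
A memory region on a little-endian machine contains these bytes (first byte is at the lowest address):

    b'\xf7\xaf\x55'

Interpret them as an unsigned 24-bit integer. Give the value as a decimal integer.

In little-endian order the low byte comes first in memory.
Reassemble most-significant byte first: 55 AF F7 → 0x55AFF7.
0x55AFF7 = 5615607.

5615607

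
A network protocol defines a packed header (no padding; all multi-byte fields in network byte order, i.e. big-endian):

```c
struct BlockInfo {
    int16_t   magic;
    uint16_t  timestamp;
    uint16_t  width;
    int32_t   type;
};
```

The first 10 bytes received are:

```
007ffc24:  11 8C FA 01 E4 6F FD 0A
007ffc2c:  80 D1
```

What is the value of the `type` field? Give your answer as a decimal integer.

`type` follows `magic` (2 B), `timestamp` (2 B), `width` (2 B), so it starts at offset 2 + 2 + 2 = 6 and occupies 4 bytes.
Bytes at offsets 6..9: FD 0A 80 D1.
Big-endian: lowest address holds the most-significant byte.
The bytes are already most-significant first: 0xFD0A80D1.
Top bit is set, so as a signed 32-bit value this is 0xFD0A80D1 − 2^32 = -49643311.

-49643311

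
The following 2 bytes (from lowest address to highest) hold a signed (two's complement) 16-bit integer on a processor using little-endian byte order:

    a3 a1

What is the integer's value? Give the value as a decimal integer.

Little-endian: lowest address holds the least-significant byte.
Reassemble most-significant byte first: A1 A3 → 0xA1A3.
Top bit is set, so as a signed 16-bit value this is 0xA1A3 − 2^16 = -24157.

-24157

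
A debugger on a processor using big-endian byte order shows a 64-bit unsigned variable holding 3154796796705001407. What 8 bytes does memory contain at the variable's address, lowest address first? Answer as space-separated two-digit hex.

3154796796705001407 in hexadecimal, padded to 64 bits, is 0x2BC816F8C6244FBF.
Split into bytes (most-significant first): 2B C8 16 F8 C6 24 4F BF.
Big-endian stores the most-significant byte at the lowest address.
So the memory order matches the most-significant-first order: 2B C8 16 F8 C6 24 4F BF.

2B C8 16 F8 C6 24 4F BF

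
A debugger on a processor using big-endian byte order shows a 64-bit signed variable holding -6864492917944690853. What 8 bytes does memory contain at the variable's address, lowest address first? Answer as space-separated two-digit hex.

A0 BC 6C 0F 8E B8 D7 5B

Two's complement of -6864492917944690853 in 64 bits: 6864492917944690853 = 0x5F4393F0714728A5; invert → 0xA0BC6C0F8EB8D75A; add 1 → 0xA0BC6C0F8EB8D75B.
Split into bytes (most-significant first): A0 BC 6C 0F 8E B8 D7 5B.
In big-endian order the high byte comes first in memory.
So the memory order matches the most-significant-first order: A0 BC 6C 0F 8E B8 D7 5B.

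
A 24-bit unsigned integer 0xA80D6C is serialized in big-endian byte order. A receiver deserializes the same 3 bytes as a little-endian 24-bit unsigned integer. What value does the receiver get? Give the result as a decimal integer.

Stored big-endian, the bytes at ascending addresses are A8 0D 6C.
Read back as little-endian, the first byte is least significant, giving 0x6C0DA8.
0x6C0DA8 = 7081384.

7081384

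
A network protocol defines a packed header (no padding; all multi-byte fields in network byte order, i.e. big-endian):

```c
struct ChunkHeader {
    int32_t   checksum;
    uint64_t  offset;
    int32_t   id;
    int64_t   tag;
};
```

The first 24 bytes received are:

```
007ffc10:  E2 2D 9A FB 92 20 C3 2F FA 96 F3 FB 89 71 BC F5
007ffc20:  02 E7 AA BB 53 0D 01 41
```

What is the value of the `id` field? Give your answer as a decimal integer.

`id` follows `checksum` (4 B), `offset` (8 B), so it starts at offset 4 + 8 = 12 and occupies 4 bytes.
Bytes at offsets 12..15: 89 71 BC F5.
In big-endian order the high byte comes first in memory.
The bytes are already most-significant first: 0x8971BCF5.
Top bit is set, so as a signed 32-bit value this is 0x8971BCF5 − 2^32 = -1989034763.

-1989034763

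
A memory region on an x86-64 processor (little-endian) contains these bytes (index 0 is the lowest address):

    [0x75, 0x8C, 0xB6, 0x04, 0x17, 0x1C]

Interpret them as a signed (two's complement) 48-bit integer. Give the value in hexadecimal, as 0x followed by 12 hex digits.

0x1C1704B68C75

In little-endian order the low byte comes first in memory.
Reassemble most-significant byte first: 1C 17 04 B6 8C 75 → 0x1C1704B68C75.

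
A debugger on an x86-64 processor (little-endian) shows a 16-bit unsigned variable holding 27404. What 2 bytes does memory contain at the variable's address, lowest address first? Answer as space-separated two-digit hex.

0C 6B

27404 in hexadecimal, padded to 16 bits, is 0x6B0C.
Split into bytes (most-significant first): 6B 0C.
In little-endian order the low byte comes first in memory.
So at ascending addresses the bytes are 0C 6B.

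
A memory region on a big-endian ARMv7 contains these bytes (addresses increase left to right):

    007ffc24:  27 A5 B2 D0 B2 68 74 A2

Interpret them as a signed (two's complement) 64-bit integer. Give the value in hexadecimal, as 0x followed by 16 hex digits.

0x27A5B2D0B26874A2

Big-endian stores the most-significant byte at the lowest address.
The bytes are already most-significant first: 0x27A5B2D0B26874A2.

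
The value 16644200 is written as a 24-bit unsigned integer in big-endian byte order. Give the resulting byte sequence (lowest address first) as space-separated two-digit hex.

FD F8 68

16644200 in hexadecimal, padded to 24 bits, is 0xFDF868.
Split into bytes (most-significant first): FD F8 68.
Big-endian stores the most-significant byte at the lowest address.
So the memory order matches the most-significant-first order: FD F8 68.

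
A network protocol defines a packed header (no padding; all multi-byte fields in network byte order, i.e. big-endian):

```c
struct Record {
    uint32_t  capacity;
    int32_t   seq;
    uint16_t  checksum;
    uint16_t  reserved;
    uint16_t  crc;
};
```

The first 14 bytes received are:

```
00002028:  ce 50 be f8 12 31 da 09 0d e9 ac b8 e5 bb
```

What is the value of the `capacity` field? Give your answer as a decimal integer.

3461398264

`capacity` is the first field, at byte offset 0, occupying 4 bytes.
Bytes at offsets 0..3: CE 50 BE F8.
In big-endian order the high byte comes first in memory.
The bytes are already most-significant first: 0xCE50BEF8.
0xCE50BEF8 = 3461398264.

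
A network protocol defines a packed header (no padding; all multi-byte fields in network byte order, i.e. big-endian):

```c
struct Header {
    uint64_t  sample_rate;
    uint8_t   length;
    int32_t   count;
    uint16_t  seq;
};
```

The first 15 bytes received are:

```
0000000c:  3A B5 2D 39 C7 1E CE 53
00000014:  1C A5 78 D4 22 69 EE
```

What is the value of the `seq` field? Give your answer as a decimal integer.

27118

`seq` follows `sample_rate` (8 B), `length` (1 B), `count` (4 B), so it starts at offset 8 + 1 + 4 = 13 and occupies 2 bytes.
Bytes at offsets 13..14: 69 EE.
In big-endian order the high byte comes first in memory.
The bytes are already most-significant first: 0x69EE.
0x69EE = 27118.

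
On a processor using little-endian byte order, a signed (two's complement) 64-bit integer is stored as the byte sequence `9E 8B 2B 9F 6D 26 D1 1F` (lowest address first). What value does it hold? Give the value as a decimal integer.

2292655937572015006

Little-endian stores the least-significant byte at the lowest address.
Reassemble most-significant byte first: 1F D1 26 6D 9F 2B 8B 9E → 0x1FD1266D9F2B8B9E.
0x1FD1266D9F2B8B9E = 2292655937572015006.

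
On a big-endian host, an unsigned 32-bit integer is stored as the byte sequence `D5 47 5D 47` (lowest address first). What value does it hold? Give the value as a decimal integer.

Big-endian: lowest address holds the most-significant byte.
The bytes are already most-significant first: 0xD5475D47.
0xD5475D47 = 3578223943.

3578223943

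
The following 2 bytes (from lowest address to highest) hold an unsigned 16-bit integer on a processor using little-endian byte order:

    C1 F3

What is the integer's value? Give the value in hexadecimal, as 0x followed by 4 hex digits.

Little-endian stores the least-significant byte at the lowest address.
Reassemble most-significant byte first: F3 C1 → 0xF3C1.

0xF3C1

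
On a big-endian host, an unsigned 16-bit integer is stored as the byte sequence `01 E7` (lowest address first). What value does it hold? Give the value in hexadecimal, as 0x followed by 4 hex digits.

0x01E7

In big-endian order the high byte comes first in memory.
The bytes are already most-significant first: 0x01E7.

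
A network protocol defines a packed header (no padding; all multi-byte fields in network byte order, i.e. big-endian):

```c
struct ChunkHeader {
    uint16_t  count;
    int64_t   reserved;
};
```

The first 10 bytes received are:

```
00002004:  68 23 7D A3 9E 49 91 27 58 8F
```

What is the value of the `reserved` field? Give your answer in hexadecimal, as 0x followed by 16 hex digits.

`reserved` follows `count` (2 bytes), so it starts at byte offset 2 and occupies 8 bytes.
Bytes at offsets 2..9: 7D A3 9E 49 91 27 58 8F.
Big-endian stores the most-significant byte at the lowest address.
The bytes are already most-significant first: 0x7DA39E499127588F.

0x7DA39E499127588F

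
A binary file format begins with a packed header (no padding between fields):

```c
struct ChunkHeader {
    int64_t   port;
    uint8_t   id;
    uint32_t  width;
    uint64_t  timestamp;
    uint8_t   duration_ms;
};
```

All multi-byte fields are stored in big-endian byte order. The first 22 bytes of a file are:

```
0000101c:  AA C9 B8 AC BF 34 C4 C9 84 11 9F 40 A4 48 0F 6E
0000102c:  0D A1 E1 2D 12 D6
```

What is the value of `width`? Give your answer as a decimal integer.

295649444

`width` follows `port` (8 B), `id` (1 B), so it starts at offset 8 + 1 = 9 and occupies 4 bytes.
Bytes at offsets 9..12: 11 9F 40 A4.
In big-endian order the high byte comes first in memory.
The bytes are already most-significant first: 0x119F40A4.
0x119F40A4 = 295649444.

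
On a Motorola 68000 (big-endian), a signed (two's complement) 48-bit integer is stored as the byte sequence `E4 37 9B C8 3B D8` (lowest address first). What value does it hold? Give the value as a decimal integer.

-30547488785448

Big-endian stores the most-significant byte at the lowest address.
The bytes are already most-significant first: 0xE4379BC83BD8.
Top bit is set, so as a signed 48-bit value this is 0xE4379BC83BD8 − 2^48 = -30547488785448.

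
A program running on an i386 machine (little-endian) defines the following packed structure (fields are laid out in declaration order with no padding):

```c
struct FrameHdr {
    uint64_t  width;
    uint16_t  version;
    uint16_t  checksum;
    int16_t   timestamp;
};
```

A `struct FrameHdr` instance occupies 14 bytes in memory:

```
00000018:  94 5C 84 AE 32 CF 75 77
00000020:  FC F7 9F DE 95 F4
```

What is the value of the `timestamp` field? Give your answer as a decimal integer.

-2923

`timestamp` follows `width` (8 B), `version` (2 B), `checksum` (2 B), so it starts at offset 8 + 2 + 2 = 12 and occupies 2 bytes.
Bytes at offsets 12..13: 95 F4.
Little-endian stores the least-significant byte at the lowest address.
Reassemble most-significant byte first: F4 95 → 0xF495.
Top bit is set, so as a signed 16-bit value this is 0xF495 − 2^16 = -2923.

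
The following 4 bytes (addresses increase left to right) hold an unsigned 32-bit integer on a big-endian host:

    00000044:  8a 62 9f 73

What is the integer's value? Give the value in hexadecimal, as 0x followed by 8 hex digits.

0x8A629F73

Big-endian: lowest address holds the most-significant byte.
The bytes are already most-significant first: 0x8A629F73.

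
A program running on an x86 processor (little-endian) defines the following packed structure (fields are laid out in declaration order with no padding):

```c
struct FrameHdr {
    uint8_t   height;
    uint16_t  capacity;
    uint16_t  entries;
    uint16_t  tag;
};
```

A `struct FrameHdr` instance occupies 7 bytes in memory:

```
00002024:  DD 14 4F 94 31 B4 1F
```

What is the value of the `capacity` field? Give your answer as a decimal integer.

20244

`capacity` follows `height` (1 byte), so it starts at byte offset 1 and occupies 2 bytes.
Bytes at offsets 1..2: 14 4F.
Little-endian stores the least-significant byte at the lowest address.
Reassemble most-significant byte first: 4F 14 → 0x4F14.
0x4F14 = 20244.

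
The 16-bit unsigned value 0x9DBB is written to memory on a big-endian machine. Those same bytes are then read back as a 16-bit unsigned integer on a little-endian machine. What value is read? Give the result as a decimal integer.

48029

Stored big-endian, the bytes at ascending addresses are 9D BB.
Read back as little-endian, the first byte is least significant, giving 0xBB9D.
0xBB9D = 48029.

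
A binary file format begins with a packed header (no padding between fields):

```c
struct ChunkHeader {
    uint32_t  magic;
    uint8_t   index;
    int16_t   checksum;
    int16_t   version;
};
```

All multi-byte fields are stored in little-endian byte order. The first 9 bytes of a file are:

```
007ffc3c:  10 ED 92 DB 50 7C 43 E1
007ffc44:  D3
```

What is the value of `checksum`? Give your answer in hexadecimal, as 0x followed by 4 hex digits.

0x437C

`checksum` follows `magic` (4 B), `index` (1 B), so it starts at offset 4 + 1 = 5 and occupies 2 bytes.
Bytes at offsets 5..6: 7C 43.
In little-endian order the low byte comes first in memory.
Reassemble most-significant byte first: 43 7C → 0x437C.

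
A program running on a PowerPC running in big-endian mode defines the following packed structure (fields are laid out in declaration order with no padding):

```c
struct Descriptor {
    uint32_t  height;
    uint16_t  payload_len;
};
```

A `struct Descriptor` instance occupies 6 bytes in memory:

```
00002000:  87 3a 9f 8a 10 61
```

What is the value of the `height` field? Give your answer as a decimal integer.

2268766090

`height` is the first field, at byte offset 0, occupying 4 bytes.
Bytes at offsets 0..3: 87 3A 9F 8A.
Big-endian: lowest address holds the most-significant byte.
The bytes are already most-significant first: 0x873A9F8A.
0x873A9F8A = 2268766090.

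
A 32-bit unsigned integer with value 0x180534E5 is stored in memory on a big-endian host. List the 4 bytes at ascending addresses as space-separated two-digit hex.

18 05 34 E5

Split into bytes (most-significant first): 18 05 34 E5.
Big-endian stores the most-significant byte at the lowest address.
So the memory order matches the most-significant-first order: 18 05 34 E5.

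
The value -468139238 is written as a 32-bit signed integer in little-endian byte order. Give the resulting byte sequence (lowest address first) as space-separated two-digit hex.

1A C3 18 E4

Two's complement of -468139238 in 32 bits: 468139238 = 0x1BE73CE6; invert → 0xE418C319; add 1 → 0xE418C31A.
Split into bytes (most-significant first): E4 18 C3 1A.
Little-endian: lowest address holds the least-significant byte.
So at ascending addresses the bytes are 1A C3 18 E4.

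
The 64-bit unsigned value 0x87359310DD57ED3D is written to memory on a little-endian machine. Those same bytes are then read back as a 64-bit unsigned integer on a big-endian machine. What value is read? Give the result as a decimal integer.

4462319412771501447

Stored little-endian, the bytes at ascending addresses are 3D ED 57 DD 10 93 35 87.
Read back as big-endian, the last byte is least significant, giving 0x3DED57DD10933587.
0x3DED57DD10933587 = 4462319412771501447.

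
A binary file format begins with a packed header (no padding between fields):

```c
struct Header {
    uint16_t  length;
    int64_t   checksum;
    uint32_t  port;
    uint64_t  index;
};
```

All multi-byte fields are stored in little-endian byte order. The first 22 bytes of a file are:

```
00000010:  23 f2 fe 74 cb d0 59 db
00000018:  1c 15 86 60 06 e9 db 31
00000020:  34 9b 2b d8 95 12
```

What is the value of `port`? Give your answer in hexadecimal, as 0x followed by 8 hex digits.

`port` follows `length` (2 B), `checksum` (8 B), so it starts at offset 2 + 8 = 10 and occupies 4 bytes.
Bytes at offsets 10..13: 86 60 06 E9.
Little-endian: lowest address holds the least-significant byte.
Reassemble most-significant byte first: E9 06 60 86 → 0xE9066086.

0xE9066086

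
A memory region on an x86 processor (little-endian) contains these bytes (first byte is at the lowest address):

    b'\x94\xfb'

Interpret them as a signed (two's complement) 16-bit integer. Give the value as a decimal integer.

Little-endian stores the least-significant byte at the lowest address.
Reassemble most-significant byte first: FB 94 → 0xFB94.
Top bit is set, so as a signed 16-bit value this is 0xFB94 − 2^16 = -1132.

-1132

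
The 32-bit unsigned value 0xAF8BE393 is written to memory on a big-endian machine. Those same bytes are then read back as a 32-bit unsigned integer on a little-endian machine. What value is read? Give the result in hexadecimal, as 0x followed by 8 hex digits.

0x93E38BAF

Stored big-endian, the bytes at ascending addresses are AF 8B E3 93.
Read back as little-endian, the first byte is least significant, giving 0x93E38BAF.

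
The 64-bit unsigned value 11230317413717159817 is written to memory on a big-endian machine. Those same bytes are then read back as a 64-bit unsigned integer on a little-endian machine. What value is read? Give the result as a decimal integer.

11230317413717159817 in 64-bit hexadecimal is 0x9BDA1A2FDF7EAF89.
Stored big-endian, the bytes at ascending addresses are 9B DA 1A 2F DF 7E AF 89.
Read back as little-endian, the first byte is least significant, giving 0x89AF7EDF2F1ADA9B.
0x89AF7EDF2F1ADA9B = 9921288001153587867.

9921288001153587867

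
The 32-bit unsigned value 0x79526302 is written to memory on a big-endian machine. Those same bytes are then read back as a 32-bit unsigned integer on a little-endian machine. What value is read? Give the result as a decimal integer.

Stored big-endian, the bytes at ascending addresses are 79 52 63 02.
Read back as little-endian, the first byte is least significant, giving 0x02635279.
0x02635279 = 40063609.

40063609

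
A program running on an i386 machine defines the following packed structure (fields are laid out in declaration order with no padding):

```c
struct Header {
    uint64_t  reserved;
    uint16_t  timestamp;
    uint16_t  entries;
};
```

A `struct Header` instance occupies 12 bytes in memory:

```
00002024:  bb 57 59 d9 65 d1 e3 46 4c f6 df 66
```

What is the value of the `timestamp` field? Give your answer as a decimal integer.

63052

`timestamp` follows `reserved` (8 bytes), so it starts at byte offset 8 and occupies 2 bytes.
Bytes at offsets 8..9: 4C F6.
Little-endian stores the least-significant byte at the lowest address.
Reassemble most-significant byte first: F6 4C → 0xF64C.
0xF64C = 63052.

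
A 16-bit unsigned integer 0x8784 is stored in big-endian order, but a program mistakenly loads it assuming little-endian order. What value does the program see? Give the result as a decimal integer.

33927

Stored big-endian, the bytes at ascending addresses are 87 84.
Read back as little-endian, the first byte is least significant, giving 0x8487.
0x8487 = 33927.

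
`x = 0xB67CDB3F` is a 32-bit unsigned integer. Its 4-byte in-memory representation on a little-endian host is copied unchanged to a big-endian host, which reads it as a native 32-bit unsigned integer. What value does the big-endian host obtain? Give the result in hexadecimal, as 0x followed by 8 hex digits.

Stored little-endian, the bytes at ascending addresses are 3F DB 7C B6.
Read back as big-endian, the last byte is least significant, giving 0x3FDB7CB6.

0x3FDB7CB6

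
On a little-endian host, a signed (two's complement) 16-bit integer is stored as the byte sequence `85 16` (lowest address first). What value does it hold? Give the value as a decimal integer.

Little-endian stores the least-significant byte at the lowest address.
Reassemble most-significant byte first: 16 85 → 0x1685.
0x1685 = 5765.

5765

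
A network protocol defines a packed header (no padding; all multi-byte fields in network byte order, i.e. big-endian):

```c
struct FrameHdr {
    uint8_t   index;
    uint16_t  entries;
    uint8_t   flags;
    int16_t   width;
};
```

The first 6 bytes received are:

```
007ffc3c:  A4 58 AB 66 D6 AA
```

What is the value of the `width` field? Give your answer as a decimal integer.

-10582

`width` follows `index` (1 B), `entries` (2 B), `flags` (1 B), so it starts at offset 1 + 2 + 1 = 4 and occupies 2 bytes.
Bytes at offsets 4..5: D6 AA.
Big-endian: lowest address holds the most-significant byte.
The bytes are already most-significant first: 0xD6AA.
Top bit is set, so as a signed 16-bit value this is 0xD6AA − 2^16 = -10582.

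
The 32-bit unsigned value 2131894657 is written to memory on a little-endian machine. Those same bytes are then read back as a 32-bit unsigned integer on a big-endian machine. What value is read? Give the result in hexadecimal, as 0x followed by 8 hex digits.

2131894657 in 32-bit hexadecimal is 0x7F122181.
Stored little-endian, the bytes at ascending addresses are 81 21 12 7F.
Read back as big-endian, the last byte is least significant, giving 0x8121127F.

0x8121127F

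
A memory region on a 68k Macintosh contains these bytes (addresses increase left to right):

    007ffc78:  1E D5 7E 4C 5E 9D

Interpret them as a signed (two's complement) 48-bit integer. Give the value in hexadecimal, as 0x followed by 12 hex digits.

0x1ED57E4C5E9D

In big-endian order the high byte comes first in memory.
The bytes are already most-significant first: 0x1ED57E4C5E9D.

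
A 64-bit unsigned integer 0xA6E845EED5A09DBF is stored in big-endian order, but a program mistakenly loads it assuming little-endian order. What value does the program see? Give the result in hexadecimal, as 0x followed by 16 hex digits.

0xBF9DA0D5EE45E8A6

Stored big-endian, the bytes at ascending addresses are A6 E8 45 EE D5 A0 9D BF.
Read back as little-endian, the first byte is least significant, giving 0xBF9DA0D5EE45E8A6.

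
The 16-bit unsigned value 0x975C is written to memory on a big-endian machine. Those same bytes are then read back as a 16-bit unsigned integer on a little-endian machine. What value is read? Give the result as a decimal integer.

Stored big-endian, the bytes at ascending addresses are 97 5C.
Read back as little-endian, the first byte is least significant, giving 0x5C97.
0x5C97 = 23703.

23703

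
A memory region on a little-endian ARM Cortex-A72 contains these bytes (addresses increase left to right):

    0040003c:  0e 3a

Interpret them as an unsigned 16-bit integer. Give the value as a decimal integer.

14862

Little-endian: lowest address holds the least-significant byte.
Reassemble most-significant byte first: 3A 0E → 0x3A0E.
0x3A0E = 14862.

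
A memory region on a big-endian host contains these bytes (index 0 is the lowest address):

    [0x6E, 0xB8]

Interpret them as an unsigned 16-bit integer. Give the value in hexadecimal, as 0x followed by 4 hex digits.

0x6EB8

In big-endian order the high byte comes first in memory.
The bytes are already most-significant first: 0x6EB8.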